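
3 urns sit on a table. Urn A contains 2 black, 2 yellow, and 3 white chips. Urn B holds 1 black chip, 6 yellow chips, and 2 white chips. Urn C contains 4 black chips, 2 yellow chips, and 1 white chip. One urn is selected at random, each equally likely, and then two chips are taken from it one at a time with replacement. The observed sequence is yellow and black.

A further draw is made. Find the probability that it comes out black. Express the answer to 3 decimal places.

0.391

The likelihood of the observed sequence under each hypothesis: P(data | urn A) = (2/7)(2/7) = 0.081633; P(data | urn B) = (6/9)(1/9) = 0.074074; P(data | urn C) = (2/7)(4/7) = 0.16327.
Multiplying each by its prior: 1/3 · 0.081633 = 0.027211, 1/3 · 0.074074 = 0.024691, 1/3 · 0.16327 = 0.054422; these sum to 0.10632.
Normalising, the posterior is P(urn A | data) = 0.25592, P(urn B | data) = 0.23223, P(urn C | data) = 0.51185.
Averaging over the posterior, P(black next | data) = (2/7)(0.25592) + (1/9)(0.23223) + (4/7)(0.51185) = 0.39141.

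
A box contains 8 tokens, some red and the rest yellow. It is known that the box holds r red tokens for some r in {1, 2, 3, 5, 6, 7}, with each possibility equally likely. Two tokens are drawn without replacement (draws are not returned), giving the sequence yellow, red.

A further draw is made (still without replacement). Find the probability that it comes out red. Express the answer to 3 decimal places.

0.500

Compute the likelihood of the observed sequence for each case: P(data | r = 1) = (7/8)(1/7) = 1/8; P(data | r = 2) = (6/8)(2/7) = 3/14; P(data | r = 3) = (5/8)(3/7) = 15/56; P(data | r = 5) = (3/8)(5/7) = 15/56; P(data | r = 6) = (2/8)(6/7) = 3/14; P(data | r = 7) = (1/8)(7/7) = 1/8.
Weighting by the prior gives 1/6 · 1/8 = 1/48, 1/6 · 3/14 = 1/28, 1/6 · 15/56 = 5/112, 1/6 · 15/56 = 5/112, 1/6 · 3/14 = 1/28, 1/6 · 1/8 = 1/48; with total 17/84.
The posterior is then P(r = 1 | data) = 7/68, P(r = 2 | data) = 3/17, P(r = 3 | data) = 15/68, P(r = 5 | data) = 15/68, P(r = 6 | data) = 3/17, P(r = 7 | data) = 7/68.
So P(red next | data) = Σ P(red next | H) P(H | data) = (0)(7/68) + (1/6)(3/17) + (1/3)(15/68) + (2/3)(15/68) + (5/6)(3/17) + (1)(7/68) = 1/2.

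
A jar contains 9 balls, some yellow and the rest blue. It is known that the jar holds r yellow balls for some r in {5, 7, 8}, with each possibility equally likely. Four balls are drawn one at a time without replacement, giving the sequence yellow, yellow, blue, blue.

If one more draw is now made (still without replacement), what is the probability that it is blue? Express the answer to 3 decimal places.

Under each hypothesis, the probability of the observed sequence is: P(data | r = 5) = (5/9)(4/8)(4/7)(3/6) = 5/63; P(data | r = 7) = (7/9)(6/8)(2/7)(1/6) = 1/36; P(data | r = 8) = (8/9)(7/8)(1/7)(0/6) = 0.
The prior-weighted likelihoods are 1/3 · 5/63 = 5/189, 1/3 · 1/36 = 1/108, 1/3 · 0 = 0; with total 1/28.
Dividing through by the total gives posterior P(r = 5 | data) = 20/27, P(r = 7 | data) = 7/27, P(r = 8 | data) = 0.
So P(blue next | data) = Σ P(blue next | H) P(H | data) = (2/5)(20/27) + (0)(7/27) = 8/27.

0.296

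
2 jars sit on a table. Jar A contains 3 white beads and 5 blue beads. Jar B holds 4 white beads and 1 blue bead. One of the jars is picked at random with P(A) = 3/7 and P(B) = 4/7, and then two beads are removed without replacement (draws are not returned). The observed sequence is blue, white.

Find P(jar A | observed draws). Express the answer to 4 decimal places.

Compute the likelihood of the observed sequence for each case: P(data | jar A) = (5/8)(3/7) = 0.26786; P(data | jar B) = (1/5)(4/4) = 0.2.
The prior-weighted likelihoods are 3/7 · 0.26786 = 0.1148, 4/7 · 0.2 = 0.11429; with total 0.22908.
By Bayes' rule, P(jar A | data) = (0.1148) / (0.22908) = 0.50111.

0.5011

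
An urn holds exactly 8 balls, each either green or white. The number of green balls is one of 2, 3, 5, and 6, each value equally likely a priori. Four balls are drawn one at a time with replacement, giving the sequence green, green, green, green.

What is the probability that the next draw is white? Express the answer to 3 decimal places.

0.308

For each hypothesis, P(data | H) works out to: P(data | r = 2) = (2/8)(2/8)(2/8)(2/8) = 0.0039062; P(data | r = 3) = (3/8)(3/8)(3/8)(3/8) = 0.019775; P(data | r = 5) = (5/8)(5/8)(5/8)(5/8) = 0.15259; P(data | r = 6) = (6/8)(6/8)(6/8)(6/8) = 0.31641.
The prior-weighted likelihoods are 1/4 · 0.0039062 = 0.00097656, 1/4 · 0.019775 = 0.0049438, 1/4 · 0.15259 = 0.038147, 1/4 · 0.31641 = 0.079102; with total 0.12317.
Dividing through by the total gives posterior P(r = 2 | data) = 0.0079286, P(r = 3 | data) = 0.040139, P(r = 5 | data) = 0.30971, P(r = 6 | data) = 0.64222.
So P(white next | data) = Σ P(white next | H) P(H | data) = (3/4)(0.0079286) + (5/8)(0.040139) + (3/8)(0.30971) + (1/4)(0.64222) = 0.30773.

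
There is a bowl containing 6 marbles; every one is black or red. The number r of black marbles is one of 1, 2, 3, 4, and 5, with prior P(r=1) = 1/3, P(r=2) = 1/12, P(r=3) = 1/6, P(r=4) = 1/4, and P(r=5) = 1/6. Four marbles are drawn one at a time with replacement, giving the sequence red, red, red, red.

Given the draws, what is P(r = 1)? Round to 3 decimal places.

For each hypothesis, P(data | H) works out to: P(data | r = 1) = (5/6)(5/6)(5/6)(5/6) = 0.48225; P(data | r = 2) = (4/6)(4/6)(4/6)(4/6) = 0.19753; P(data | r = 3) = (3/6)(3/6)(3/6)(3/6) = 0.0625; P(data | r = 4) = (2/6)(2/6)(2/6)(2/6) = 0.012346; P(data | r = 5) = (1/6)(1/6)(1/6)(1/6) = 0.0007716.
Weighting by the prior gives 1/3 · 0.48225 = 0.16075, 1/12 · 0.19753 = 0.016461, 1/6 · 0.0625 = 0.010417, 1/4 · 0.012346 = 0.0030864, 1/6 · 0.0007716 = 0.0001286; with total 0.19084.
Hence P(r = 1 | data) = (0.16075) / (0.19084) = 0.84232.

0.842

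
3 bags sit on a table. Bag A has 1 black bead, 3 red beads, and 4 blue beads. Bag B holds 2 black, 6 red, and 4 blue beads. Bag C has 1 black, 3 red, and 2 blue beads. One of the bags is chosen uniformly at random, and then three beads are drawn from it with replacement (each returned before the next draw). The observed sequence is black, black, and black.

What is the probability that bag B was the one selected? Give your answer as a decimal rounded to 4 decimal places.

0.4129

The likelihood of the observed sequence under each hypothesis: P(data | bag A) = (1/8)(1/8)(1/8) = 0.0019531; P(data | bag B) = (2/12)(2/12)(2/12) = 0.0046296; P(data | bag C) = (1/6)(1/6)(1/6) = 0.0046296.
The prior-weighted likelihoods are 1/3 · 0.0019531 = 0.00065104, 1/3 · 0.0046296 = 0.0015432, 1/3 · 0.0046296 = 0.0015432; these sum to 0.0037375.
By Bayes' rule, P(bag B | data) = (0.0015432) / (0.0037375) = 0.4129.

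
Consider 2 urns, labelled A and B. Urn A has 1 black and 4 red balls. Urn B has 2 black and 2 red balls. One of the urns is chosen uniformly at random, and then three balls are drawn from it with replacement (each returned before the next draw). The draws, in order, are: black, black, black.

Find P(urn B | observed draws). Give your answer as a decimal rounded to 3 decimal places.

0.940

Under each hypothesis, the probability of the observed sequence is: P(data | urn A) = (1/5)(1/5)(1/5) = 0.008; P(data | urn B) = (2/4)(2/4)(2/4) = 0.125.
Multiplying each by its prior: 1/2 · 0.008 = 0.004, 1/2 · 0.125 = 0.0625; summing to 0.0665.
By Bayes' rule, P(urn B | data) = (0.0625) / (0.0665) = 0.93985.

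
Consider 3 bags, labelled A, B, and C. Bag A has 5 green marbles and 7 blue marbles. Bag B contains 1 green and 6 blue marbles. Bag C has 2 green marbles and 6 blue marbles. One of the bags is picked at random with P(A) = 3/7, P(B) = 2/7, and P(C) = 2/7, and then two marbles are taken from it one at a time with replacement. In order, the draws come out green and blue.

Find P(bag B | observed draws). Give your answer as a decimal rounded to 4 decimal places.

The likelihood of the observed sequence under each hypothesis: P(data | bag A) = (5/12)(7/12) = 0.24306; P(data | bag B) = (1/7)(6/7) = 0.12245; P(data | bag C) = (2/8)(6/8) = 0.1875.
Weighting by the prior gives 3/7 · 0.24306 = 0.10417, 2/7 · 0.12245 = 0.034985, 2/7 · 0.1875 = 0.053571; summing to 0.19272.
By Bayes' rule, P(bag B | data) = (0.034985) / (0.19272) = 0.18153.

0.1815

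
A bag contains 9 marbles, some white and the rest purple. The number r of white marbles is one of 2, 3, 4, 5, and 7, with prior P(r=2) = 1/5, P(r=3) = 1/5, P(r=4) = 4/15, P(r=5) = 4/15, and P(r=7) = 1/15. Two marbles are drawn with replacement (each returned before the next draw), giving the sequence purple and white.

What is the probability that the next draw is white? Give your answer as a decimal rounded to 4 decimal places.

0.4379

Under each hypothesis, the probability of the observed sequence is: P(data | r = 2) = (7/9)(2/9) = 0.17284; P(data | r = 3) = (6/9)(3/9) = 0.22222; P(data | r = 4) = (5/9)(4/9) = 0.24691; P(data | r = 5) = (4/9)(5/9) = 0.24691; P(data | r = 7) = (2/9)(7/9) = 0.17284.
Weighting by the prior gives 1/5 · 0.17284 = 0.034568, 1/5 · 0.22222 = 0.044444, 4/15 · 0.24691 = 0.065844, 4/15 · 0.24691 = 0.065844, 1/15 · 0.17284 = 0.011523; summing to 0.22222.
Dividing through by the total gives posterior P(r = 2 | data) = 0.15556, P(r = 3 | data) = 0.2, P(r = 4 | data) = 0.2963, P(r = 5 | data) = 0.2963, P(r = 7 | data) = 0.051852.
So P(white next | data) = Σ P(white next | H) P(H | data) = (2/9)(0.15556) + (1/3)(0.2) + (4/9)(0.2963) + (5/9)(0.2963) + (7/9)(0.051852) = 0.43786.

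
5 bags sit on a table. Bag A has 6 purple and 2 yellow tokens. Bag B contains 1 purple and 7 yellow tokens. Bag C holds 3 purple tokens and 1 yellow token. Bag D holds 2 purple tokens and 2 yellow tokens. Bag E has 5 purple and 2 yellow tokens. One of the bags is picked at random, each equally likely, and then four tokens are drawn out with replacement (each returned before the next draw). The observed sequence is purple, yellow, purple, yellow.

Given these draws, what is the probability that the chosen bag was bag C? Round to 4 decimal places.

0.1886

Compute the likelihood of the observed sequence for each case: P(data | bag A) = (6/8)(2/8)(6/8)(2/8) = 0.035156; P(data | bag B) = (1/8)(7/8)(1/8)(7/8) = 0.011963; P(data | bag C) = (3/4)(1/4)(3/4)(1/4) = 0.035156; P(data | bag D) = (2/4)(2/4)(2/4)(2/4) = 0.0625; P(data | bag E) = (5/7)(2/7)(5/7)(2/7) = 0.041649.
Multiplying each by its prior: 1/5 · 0.035156 = 0.0070313, 1/5 · 0.011963 = 0.0023926, 1/5 · 0.035156 = 0.0070313, 1/5 · 0.0625 = 0.0125, 1/5 · 0.041649 = 0.0083299; these sum to 0.037285.
Hence P(bag C | data) = (0.0070313) / (0.037285) = 0.18858.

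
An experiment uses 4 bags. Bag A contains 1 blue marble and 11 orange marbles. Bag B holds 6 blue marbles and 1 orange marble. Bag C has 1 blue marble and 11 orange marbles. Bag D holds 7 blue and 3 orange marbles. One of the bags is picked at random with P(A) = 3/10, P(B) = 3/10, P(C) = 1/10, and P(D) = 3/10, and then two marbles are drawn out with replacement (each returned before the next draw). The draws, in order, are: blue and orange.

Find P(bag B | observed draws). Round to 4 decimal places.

0.2819

Compute the likelihood of the observed sequence for each case: P(data | bag A) = (1/12)(11/12) = 0.076389; P(data | bag B) = (6/7)(1/7) = 0.12245; P(data | bag C) = (1/12)(11/12) = 0.076389; P(data | bag D) = (7/10)(3/10) = 0.21.
Weighting by the prior gives 3/10 · 0.076389 = 0.022917, 3/10 · 0.12245 = 0.036735, 1/10 · 0.076389 = 0.0076389, 3/10 · 0.21 = 0.063; summing to 0.13029.
Hence P(bag B | data) = (0.036735) / (0.13029) = 0.28195.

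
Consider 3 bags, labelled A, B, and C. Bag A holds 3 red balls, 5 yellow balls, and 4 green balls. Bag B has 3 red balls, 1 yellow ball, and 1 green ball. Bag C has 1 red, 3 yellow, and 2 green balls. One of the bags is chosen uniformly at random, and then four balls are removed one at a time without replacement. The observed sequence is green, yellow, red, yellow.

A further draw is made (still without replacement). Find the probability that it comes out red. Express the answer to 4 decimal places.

For each hypothesis, P(data | H) works out to: P(data | bag A) = (4/12)(5/11)(3/10)(4/9) = 0.020202; P(data | bag B) = (1/5)(1/4)(3/3)(0/2) = 0; P(data | bag C) = (2/6)(3/5)(1/4)(2/3) = 0.033333.
Weighting by the prior gives 1/3 · 0.020202 = 0.006734, 1/3 · 0 = 0, 1/3 · 0.033333 = 0.011111; these sum to 0.017845.
Dividing through by the total gives posterior P(bag A | data) = 0.37736, P(bag B | data) = 0, P(bag C | data) = 0.62264.
So P(red next | data) = Σ P(red next | H) P(H | data) = (1/4)(0.37736) + (0)(0.62264) = 0.09434.

0.0943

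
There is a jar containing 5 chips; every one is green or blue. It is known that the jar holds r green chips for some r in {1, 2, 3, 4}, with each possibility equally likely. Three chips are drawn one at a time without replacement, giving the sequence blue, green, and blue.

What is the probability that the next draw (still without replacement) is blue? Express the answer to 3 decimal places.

0.600

For each hypothesis, P(data | H) works out to: P(data | r = 1) = (4/5)(1/4)(3/3) = 1/5; P(data | r = 2) = (3/5)(2/4)(2/3) = 1/5; P(data | r = 3) = (2/5)(3/4)(1/3) = 1/10; P(data | r = 4) = (1/5)(4/4)(0/3) = 0.
Multiplying each by its prior: 1/4 · 1/5 = 1/20, 1/4 · 1/5 = 1/20, 1/4 · 1/10 = 1/40, 1/4 · 0 = 0; these sum to 1/8.
Dividing through by the total gives posterior P(r = 1 | data) = 2/5, P(r = 2 | data) = 2/5, P(r = 3 | data) = 1/5, P(r = 4 | data) = 0.
The predictive probability is P(blue next | data) = (1)(2/5) + (1/2)(2/5) + (0)(1/5) = 3/5.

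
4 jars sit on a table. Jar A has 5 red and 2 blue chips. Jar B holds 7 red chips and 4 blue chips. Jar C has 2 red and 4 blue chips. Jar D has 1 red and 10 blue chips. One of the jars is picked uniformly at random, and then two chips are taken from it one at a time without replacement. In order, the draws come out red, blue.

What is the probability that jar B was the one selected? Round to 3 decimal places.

For each hypothesis, P(data | H) works out to: P(data | jar A) = (5/7)(2/6) = 0.2381; P(data | jar B) = (7/11)(4/10) = 0.25455; P(data | jar C) = (2/6)(4/5) = 0.26667; P(data | jar D) = (1/11)(10/10) = 0.090909.
The prior-weighted likelihoods are 1/4 · 0.2381 = 0.059524, 1/4 · 0.25455 = 0.063636, 1/4 · 0.26667 = 0.066667, 1/4 · 0.090909 = 0.022727; these sum to 0.21255.
By Bayes' rule, P(jar B | data) = (0.063636) / (0.21255) = 0.29939.

0.299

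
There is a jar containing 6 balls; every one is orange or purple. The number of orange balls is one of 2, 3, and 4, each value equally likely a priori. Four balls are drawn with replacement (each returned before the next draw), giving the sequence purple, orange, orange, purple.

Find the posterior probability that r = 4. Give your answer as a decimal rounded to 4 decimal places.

The likelihood of the observed sequence under each hypothesis: P(data | r = 2) = (4/6)(2/6)(2/6)(4/6) = 0.049383; P(data | r = 3) = (3/6)(3/6)(3/6)(3/6) = 0.0625; P(data | r = 4) = (2/6)(4/6)(4/6)(2/6) = 0.049383.
Weighting by the prior gives 1/3 · 0.049383 = 0.016461, 1/3 · 0.0625 = 0.020833, 1/3 · 0.049383 = 0.016461; with total 0.053755.
Therefore the posterior P(r = 4 | data) = (0.016461) / (0.053755) = 0.30622.

0.3062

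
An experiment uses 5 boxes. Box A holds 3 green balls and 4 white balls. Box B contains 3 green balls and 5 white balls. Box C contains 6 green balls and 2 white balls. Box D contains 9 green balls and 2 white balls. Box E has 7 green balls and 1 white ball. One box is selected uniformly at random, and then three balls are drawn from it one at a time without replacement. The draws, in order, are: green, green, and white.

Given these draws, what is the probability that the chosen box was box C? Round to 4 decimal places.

0.2736

Compute the likelihood of the observed sequence for each case: P(data | box A) = (3/7)(2/6)(4/5) = 0.11429; P(data | box B) = (3/8)(2/7)(5/6) = 0.089286; P(data | box C) = (6/8)(5/7)(2/6) = 0.17857; P(data | box D) = (9/11)(8/10)(2/9) = 0.14545; P(data | box E) = (7/8)(6/7)(1/6) = 0.125.
Weighting by the prior gives 1/5 · 0.11429 = 0.022857, 1/5 · 0.089286 = 0.017857, 1/5 · 0.17857 = 0.035714, 1/5 · 0.14545 = 0.029091, 1/5 · 0.125 = 0.025; these sum to 0.13052.
Therefore the posterior P(box C | data) = (0.035714) / (0.13052) = 0.27363.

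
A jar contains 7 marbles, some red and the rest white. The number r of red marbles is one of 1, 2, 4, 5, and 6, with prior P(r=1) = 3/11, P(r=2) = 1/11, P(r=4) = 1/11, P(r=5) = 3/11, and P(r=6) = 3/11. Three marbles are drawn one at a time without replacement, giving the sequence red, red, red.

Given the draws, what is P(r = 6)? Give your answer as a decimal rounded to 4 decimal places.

For each hypothesis, P(data | H) works out to: P(data | r = 1) = (1/7)(0/6) = 0; P(data | r = 2) = (2/7)(1/6)(0/5) = 0; P(data | r = 4) = (4/7)(3/6)(2/5) = 4/35; P(data | r = 5) = (5/7)(4/6)(3/5) = 2/7; P(data | r = 6) = (6/7)(5/6)(4/5) = 4/7.
Weighting by the prior gives 3/11 · 0 = 0, 1/11 · 0 = 0, 1/11 · 4/35 = 4/385, 3/11 · 2/7 = 6/77, 3/11 · 4/7 = 12/77; with total 94/385.
By Bayes' rule, P(r = 6 | data) = (12/77) / (94/385) = 30/47.

0.6383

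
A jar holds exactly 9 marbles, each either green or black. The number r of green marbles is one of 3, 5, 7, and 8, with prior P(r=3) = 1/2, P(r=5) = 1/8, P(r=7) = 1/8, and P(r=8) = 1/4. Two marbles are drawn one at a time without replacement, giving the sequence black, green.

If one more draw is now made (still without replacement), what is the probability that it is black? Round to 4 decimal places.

Compute the likelihood of the observed sequence for each case: P(data | r = 3) = (6/9)(3/8) = 1/4; P(data | r = 5) = (4/9)(5/8) = 5/18; P(data | r = 7) = (2/9)(7/8) = 7/36; P(data | r = 8) = (1/9)(8/8) = 1/9.
Multiplying each by its prior: 1/2 · 1/4 = 1/8, 1/8 · 5/18 = 5/144, 1/8 · 7/36 = 7/288, 1/4 · 1/9 = 1/36; these sum to 61/288.
Normalising, the posterior is P(r = 3 | data) = 36/61, P(r = 5 | data) = 10/61, P(r = 7 | data) = 7/61, P(r = 8 | data) = 8/61.
So P(black next | data) = Σ P(black next | H) P(H | data) = (5/7)(36/61) + (3/7)(10/61) + (1/7)(7/61) + (0)(8/61) = 31/61.

0.5082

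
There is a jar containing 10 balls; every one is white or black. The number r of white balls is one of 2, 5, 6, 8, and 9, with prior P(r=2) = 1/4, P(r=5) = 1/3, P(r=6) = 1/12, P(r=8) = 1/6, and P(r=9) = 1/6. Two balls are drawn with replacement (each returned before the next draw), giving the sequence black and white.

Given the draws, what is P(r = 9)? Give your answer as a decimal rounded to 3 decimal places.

Under each hypothesis, the probability of the observed sequence is: P(data | r = 2) = (8/10)(2/10) = 4/25; P(data | r = 5) = (5/10)(5/10) = 1/4; P(data | r = 6) = (4/10)(6/10) = 6/25; P(data | r = 8) = (2/10)(8/10) = 4/25; P(data | r = 9) = (1/10)(9/10) = 9/100.
Multiplying each by its prior: 1/4 · 4/25 = 1/25, 1/3 · 1/4 = 1/12, 1/12 · 6/25 = 1/50, 1/6 · 4/25 = 2/75, 1/6 · 9/100 = 3/200; summing to 37/200.
Therefore the posterior P(r = 9 | data) = (3/200) / (37/200) = 3/37.

0.081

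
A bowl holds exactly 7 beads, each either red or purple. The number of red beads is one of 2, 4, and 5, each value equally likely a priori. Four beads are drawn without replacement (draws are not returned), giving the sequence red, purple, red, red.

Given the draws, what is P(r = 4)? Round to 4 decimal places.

Under each hypothesis, the probability of the observed sequence is: P(data | r = 2) = (2/7)(5/6)(1/5)(0/4) = 0; P(data | r = 4) = (4/7)(3/6)(3/5)(2/4) = 3/35; P(data | r = 5) = (5/7)(2/6)(4/5)(3/4) = 1/7.
Weighting by the prior gives 1/3 · 0 = 0, 1/3 · 3/35 = 1/35, 1/3 · 1/7 = 1/21; these sum to 8/105.
So P(r = 4 | data) = (1/35) / (8/105) = 3/8.

0.3750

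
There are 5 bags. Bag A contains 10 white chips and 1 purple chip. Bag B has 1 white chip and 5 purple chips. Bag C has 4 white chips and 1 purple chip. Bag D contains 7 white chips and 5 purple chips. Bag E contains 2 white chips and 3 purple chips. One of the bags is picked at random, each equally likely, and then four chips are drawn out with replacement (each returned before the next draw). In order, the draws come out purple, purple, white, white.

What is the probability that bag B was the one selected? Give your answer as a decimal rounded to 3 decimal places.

For each hypothesis, P(data | H) works out to: P(data | bag A) = (1/11)(1/11)(10/11)(10/11) = 0.0068301; P(data | bag B) = (5/6)(5/6)(1/6)(1/6) = 0.01929; P(data | bag C) = (1/5)(1/5)(4/5)(4/5) = 0.0256; P(data | bag D) = (5/12)(5/12)(7/12)(7/12) = 0.059076; P(data | bag E) = (3/5)(3/5)(2/5)(2/5) = 0.0576.
Weighting by the prior gives 1/5 · 0.0068301 = 0.001366, 1/5 · 0.01929 = 0.003858, 1/5 · 0.0256 = 0.00512, 1/5 · 0.059076 = 0.011815, 1/5 · 0.0576 = 0.01152; these sum to 0.033679.
So P(bag B | data) = (0.003858) / (0.033679) = 0.11455.

0.115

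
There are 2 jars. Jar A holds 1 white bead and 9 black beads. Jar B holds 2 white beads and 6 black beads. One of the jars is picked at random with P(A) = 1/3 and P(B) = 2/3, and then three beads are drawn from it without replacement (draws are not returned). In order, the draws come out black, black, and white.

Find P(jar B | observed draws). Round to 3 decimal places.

The likelihood of the observed sequence under each hypothesis: P(data | jar A) = (9/10)(8/9)(1/8) = 1/10; P(data | jar B) = (6/8)(5/7)(2/6) = 5/28.
The prior-weighted likelihoods are 1/3 · 1/10 = 1/30, 2/3 · 5/28 = 5/42; these sum to 16/105.
By Bayes' rule, P(jar B | data) = (5/42) / (16/105) = 25/32.

0.781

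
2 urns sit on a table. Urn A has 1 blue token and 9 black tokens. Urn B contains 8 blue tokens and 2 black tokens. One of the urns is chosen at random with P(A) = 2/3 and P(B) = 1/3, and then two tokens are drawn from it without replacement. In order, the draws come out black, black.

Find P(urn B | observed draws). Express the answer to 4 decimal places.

Under each hypothesis, the probability of the observed sequence is: P(data | urn A) = (9/10)(8/9) = 4/5; P(data | urn B) = (2/10)(1/9) = 1/45.
Multiplying each by its prior: 2/3 · 4/5 = 8/15, 1/3 · 1/45 = 1/135; summing to 73/135.
By Bayes' rule, P(urn B | data) = (1/135) / (73/135) = 1/73.

0.0137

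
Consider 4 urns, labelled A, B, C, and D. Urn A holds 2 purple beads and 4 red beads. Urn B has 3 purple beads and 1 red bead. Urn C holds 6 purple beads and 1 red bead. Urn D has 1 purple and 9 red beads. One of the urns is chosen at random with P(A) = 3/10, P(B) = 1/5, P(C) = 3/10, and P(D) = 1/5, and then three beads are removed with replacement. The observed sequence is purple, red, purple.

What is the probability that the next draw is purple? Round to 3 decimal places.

Compute the likelihood of the observed sequence for each case: P(data | urn A) = (2/6)(4/6)(2/6) = 0.074074; P(data | urn B) = (3/4)(1/4)(3/4) = 0.14062; P(data | urn C) = (6/7)(1/7)(6/7) = 0.10496; P(data | urn D) = (1/10)(9/10)(1/10) = 0.009.
Weighting by the prior gives 3/10 · 0.074074 = 0.022222, 1/5 · 0.14062 = 0.028125, 3/10 · 0.10496 = 0.031487, 1/5 · 0.009 = 0.0018; with total 0.083634.
Dividing through by the total gives posterior P(urn A | data) = 0.26571, P(urn B | data) = 0.33629, P(urn C | data) = 0.37648, P(urn D | data) = 0.021522.
So P(purple next | data) = Σ P(purple next | H) P(H | data) = (1/3)(0.26571) + (3/4)(0.33629) + (6/7)(0.37648) + (1/10)(0.021522) = 0.66564.

0.666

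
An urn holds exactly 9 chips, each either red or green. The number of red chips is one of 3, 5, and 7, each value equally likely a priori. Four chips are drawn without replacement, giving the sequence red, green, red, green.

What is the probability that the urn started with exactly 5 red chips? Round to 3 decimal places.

Compute the likelihood of the observed sequence for each case: P(data | r = 3) = (3/9)(6/8)(2/7)(5/6) = 5/84; P(data | r = 5) = (5/9)(4/8)(4/7)(3/6) = 5/63; P(data | r = 7) = (7/9)(2/8)(6/7)(1/6) = 1/36.
The prior-weighted likelihoods are 1/3 · 5/84 = 5/252, 1/3 · 5/63 = 5/189, 1/3 · 1/36 = 1/108; summing to 1/18.
By Bayes' rule, P(r = 5 | data) = (5/189) / (1/18) = 10/21.

0.476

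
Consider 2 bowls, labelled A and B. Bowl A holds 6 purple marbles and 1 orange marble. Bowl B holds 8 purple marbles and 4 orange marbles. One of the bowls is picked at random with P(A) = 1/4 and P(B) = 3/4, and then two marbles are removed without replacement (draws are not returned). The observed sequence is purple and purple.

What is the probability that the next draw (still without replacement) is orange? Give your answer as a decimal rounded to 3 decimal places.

For each hypothesis, P(data | H) works out to: P(data | bowl A) = (6/7)(5/6) = 5/7; P(data | bowl B) = (8/12)(7/11) = 14/33.
Weighting by the prior gives 1/4 · 5/7 = 5/28, 3/4 · 14/33 = 7/22; these sum to 153/308.
Dividing through by the total gives posterior P(bowl A | data) = 55/153, P(bowl B | data) = 98/153.
Averaging over the posterior, P(orange next | data) = (1/5)(55/153) + (2/5)(98/153) = 251/765.

0.328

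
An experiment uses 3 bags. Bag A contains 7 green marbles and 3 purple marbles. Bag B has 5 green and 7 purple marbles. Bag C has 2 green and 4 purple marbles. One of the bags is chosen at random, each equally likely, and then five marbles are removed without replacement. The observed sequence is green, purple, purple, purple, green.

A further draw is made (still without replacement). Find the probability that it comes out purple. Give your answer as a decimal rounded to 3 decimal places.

Compute the likelihood of the observed sequence for each case: P(data | bag A) = (7/10)(3/9)(2/8)(1/7)(6/6) = 0.0083333; P(data | bag B) = (5/12)(7/11)(6/10)(5/9)(4/8) = 0.044192; P(data | bag C) = (2/6)(4/5)(3/4)(2/3)(1/2) = 0.066667.
Weighting by the prior gives 1/3 · 0.0083333 = 0.0027778, 1/3 · 0.044192 = 0.014731, 1/3 · 0.066667 = 0.022222; these sum to 0.039731.
Normalising, the posterior is P(bag A | data) = 0.069915, P(bag B | data) = 0.37076, P(bag C | data) = 0.55932.
So P(purple next | data) = Σ P(purple next | H) P(H | data) = (0)(0.069915) + (4/7)(0.37076) + (1)(0.55932) = 0.77119.

0.771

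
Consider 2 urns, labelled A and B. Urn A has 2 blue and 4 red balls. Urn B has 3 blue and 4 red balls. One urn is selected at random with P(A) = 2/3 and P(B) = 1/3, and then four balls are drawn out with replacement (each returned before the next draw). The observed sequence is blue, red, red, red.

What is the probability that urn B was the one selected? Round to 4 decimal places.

0.2882

Under each hypothesis, the probability of the observed sequence is: P(data | urn A) = (2/6)(4/6)(4/6)(4/6) = 0.098765; P(data | urn B) = (3/7)(4/7)(4/7)(4/7) = 0.079967.
Weighting by the prior gives 2/3 · 0.098765 = 0.065844, 1/3 · 0.079967 = 0.026656; with total 0.092499.
By Bayes' rule, P(urn B | data) = (0.026656) / (0.092499) = 0.28817.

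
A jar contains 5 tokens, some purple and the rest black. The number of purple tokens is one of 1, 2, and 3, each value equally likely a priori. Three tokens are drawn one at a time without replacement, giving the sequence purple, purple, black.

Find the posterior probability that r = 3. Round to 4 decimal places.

Under each hypothesis, the probability of the observed sequence is: P(data | r = 1) = (1/5)(0/4) = 0; P(data | r = 2) = (2/5)(1/4)(3/3) = 1/10; P(data | r = 3) = (3/5)(2/4)(2/3) = 1/5.
Multiplying each by its prior: 1/3 · 0 = 0, 1/3 · 1/10 = 1/30, 1/3 · 1/5 = 1/15; with total 1/10.
So P(r = 3 | data) = (1/15) / (1/10) = 2/3.

0.6667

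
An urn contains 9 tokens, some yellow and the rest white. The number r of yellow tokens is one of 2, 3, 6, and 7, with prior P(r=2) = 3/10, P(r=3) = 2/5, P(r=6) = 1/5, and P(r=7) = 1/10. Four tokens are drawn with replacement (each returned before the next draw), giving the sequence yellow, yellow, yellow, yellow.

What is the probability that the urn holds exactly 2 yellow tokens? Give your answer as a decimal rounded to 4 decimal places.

0.0089

Under each hypothesis, the probability of the observed sequence is: P(data | r = 2) = (2/9)(2/9)(2/9)(2/9) = 0.0024387; P(data | r = 3) = (3/9)(3/9)(3/9)(3/9) = 0.012346; P(data | r = 6) = (6/9)(6/9)(6/9)(6/9) = 0.19753; P(data | r = 7) = (7/9)(7/9)(7/9)(7/9) = 0.36595.
The prior-weighted likelihoods are 3/10 · 0.0024387 = 0.0007316, 2/5 · 0.012346 = 0.0049383, 1/5 · 0.19753 = 0.039506, 1/10 · 0.36595 = 0.036595; summing to 0.081771.
Therefore the posterior P(r = 2 | data) = (0.0007316) / (0.081771) = 0.0089469.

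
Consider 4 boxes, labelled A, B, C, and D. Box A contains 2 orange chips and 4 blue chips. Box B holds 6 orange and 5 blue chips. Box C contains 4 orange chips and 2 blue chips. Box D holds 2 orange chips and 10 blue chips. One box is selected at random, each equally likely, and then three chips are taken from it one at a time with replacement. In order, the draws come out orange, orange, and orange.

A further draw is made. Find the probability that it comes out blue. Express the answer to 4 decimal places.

0.4020

The likelihood of the observed sequence under each hypothesis: P(data | box A) = (2/6)(2/6)(2/6) = 0.037037; P(data | box B) = (6/11)(6/11)(6/11) = 0.16228; P(data | box C) = (4/6)(4/6)(4/6) = 0.2963; P(data | box D) = (2/12)(2/12)(2/12) = 0.0046296.
Weighting by the prior gives 1/4 · 0.037037 = 0.0092593, 1/4 · 0.16228 = 0.040571, 1/4 · 0.2963 = 0.074074, 1/4 · 0.0046296 = 0.0011574; summing to 0.12506.
Dividing through by the total gives posterior P(box A | data) = 0.074038, P(box B | data) = 0.32441, P(box C | data) = 0.5923, P(box D | data) = 0.0092547.
Averaging over the posterior, P(blue next | data) = (2/3)(0.074038) + (5/11)(0.32441) + (1/3)(0.5923) + (5/6)(0.0092547) = 0.40196.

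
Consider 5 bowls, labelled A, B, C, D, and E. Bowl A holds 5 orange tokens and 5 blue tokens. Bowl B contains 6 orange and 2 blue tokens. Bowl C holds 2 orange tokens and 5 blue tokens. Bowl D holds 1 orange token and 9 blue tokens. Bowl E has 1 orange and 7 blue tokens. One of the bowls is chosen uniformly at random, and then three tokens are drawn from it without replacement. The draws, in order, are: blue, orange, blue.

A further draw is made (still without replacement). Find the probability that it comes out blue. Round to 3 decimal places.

Under each hypothesis, the probability of the observed sequence is: P(data | bowl A) = (5/10)(5/9)(4/8) = 0.13889; P(data | bowl B) = (2/8)(6/7)(1/6) = 0.035714; P(data | bowl C) = (5/7)(2/6)(4/5) = 0.19048; P(data | bowl D) = (9/10)(1/9)(8/8) = 0.1; P(data | bowl E) = (7/8)(1/7)(6/6) = 0.125.
Multiplying each by its prior: 1/5 · 0.13889 = 0.027778, 1/5 · 0.035714 = 0.0071429, 1/5 · 0.19048 = 0.038095, 1/5 · 0.1 = 0.02, 1/5 · 0.125 = 0.025; with total 0.11802.
Dividing through by the total gives posterior P(bowl A | data) = 0.23537, P(bowl B | data) = 0.060525, P(bowl C | data) = 0.3228, P(bowl D | data) = 0.16947, P(bowl E | data) = 0.21184.
The predictive probability is P(blue next | data) = (3/7)(0.23537) + (0)(0.060525) + (3/4)(0.3228) + (1)(0.16947) + (1)(0.21184) = 0.72428.

0.724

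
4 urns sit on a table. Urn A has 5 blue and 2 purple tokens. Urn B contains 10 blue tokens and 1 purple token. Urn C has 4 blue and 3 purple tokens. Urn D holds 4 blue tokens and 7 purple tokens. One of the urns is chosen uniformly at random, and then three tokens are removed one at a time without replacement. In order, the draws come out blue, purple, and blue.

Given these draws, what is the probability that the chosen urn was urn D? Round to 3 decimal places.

The likelihood of the observed sequence under each hypothesis: P(data | urn A) = (5/7)(2/6)(4/5) = 0.19048; P(data | urn B) = (10/11)(1/10)(9/9) = 0.090909; P(data | urn C) = (4/7)(3/6)(3/5) = 0.17143; P(data | urn D) = (4/11)(7/10)(3/9) = 0.084848.
Weighting by the prior gives 1/4 · 0.19048 = 0.047619, 1/4 · 0.090909 = 0.022727, 1/4 · 0.17143 = 0.042857, 1/4 · 0.084848 = 0.021212; with total 0.13442.
Therefore the posterior P(urn D | data) = (0.021212) / (0.13442) = 0.15781.

0.158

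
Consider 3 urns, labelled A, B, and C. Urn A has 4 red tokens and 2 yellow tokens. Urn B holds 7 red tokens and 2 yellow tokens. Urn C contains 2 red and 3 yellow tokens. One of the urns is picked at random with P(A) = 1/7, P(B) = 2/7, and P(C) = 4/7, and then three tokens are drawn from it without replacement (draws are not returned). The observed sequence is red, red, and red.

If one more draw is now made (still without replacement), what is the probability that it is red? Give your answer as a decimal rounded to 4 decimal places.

For each hypothesis, P(data | H) works out to: P(data | urn A) = (4/6)(3/5)(2/4) = 1/5; P(data | urn B) = (7/9)(6/8)(5/7) = 5/12; P(data | urn C) = (2/5)(1/4)(0/3) = 0.
Multiplying each by its prior: 1/7 · 1/5 = 1/35, 2/7 · 5/12 = 5/42, 4/7 · 0 = 0; with total 31/210.
Normalising, the posterior is P(urn A | data) = 6/31, P(urn B | data) = 25/31, P(urn C | data) = 0.
So P(red next | data) = Σ P(red next | H) P(H | data) = (1/3)(6/31) + (2/3)(25/31) = 56/93.

0.6022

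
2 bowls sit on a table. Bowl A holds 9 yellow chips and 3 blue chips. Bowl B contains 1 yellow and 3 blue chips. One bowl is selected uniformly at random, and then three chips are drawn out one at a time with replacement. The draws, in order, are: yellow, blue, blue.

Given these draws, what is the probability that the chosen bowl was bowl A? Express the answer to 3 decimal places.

The likelihood of the observed sequence under each hypothesis: P(data | bowl A) = (9/12)(3/12)(3/12) = 3/64; P(data | bowl B) = (1/4)(3/4)(3/4) = 9/64.
The prior-weighted likelihoods are 1/2 · 3/64 = 3/128, 1/2 · 9/64 = 9/128; with total 3/32.
Therefore the posterior P(bowl A | data) = (3/128) / (3/32) = 1/4.

0.250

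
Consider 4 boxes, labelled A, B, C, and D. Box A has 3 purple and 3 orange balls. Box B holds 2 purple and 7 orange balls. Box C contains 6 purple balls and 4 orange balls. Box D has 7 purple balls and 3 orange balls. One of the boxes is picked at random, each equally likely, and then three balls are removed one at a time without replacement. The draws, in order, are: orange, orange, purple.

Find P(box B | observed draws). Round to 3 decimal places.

0.351

The likelihood of the observed sequence under each hypothesis: P(data | box A) = (3/6)(2/5)(3/4) = 3/20; P(data | box B) = (7/9)(6/8)(2/7) = 1/6; P(data | box C) = (4/10)(3/9)(6/8) = 1/10; P(data | box D) = (3/10)(2/9)(7/8) = 7/120.
The prior-weighted likelihoods are 1/4 · 3/20 = 3/80, 1/4 · 1/6 = 1/24, 1/4 · 1/10 = 1/40, 1/4 · 7/120 = 7/480; with total 19/160.
By Bayes' rule, P(box B | data) = (1/24) / (19/160) = 20/57.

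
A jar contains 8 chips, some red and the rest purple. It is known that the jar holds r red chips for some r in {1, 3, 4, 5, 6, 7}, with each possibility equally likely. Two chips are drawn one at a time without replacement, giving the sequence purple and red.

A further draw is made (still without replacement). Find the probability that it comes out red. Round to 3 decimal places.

0.556

The likelihood of the observed sequence under each hypothesis: P(data | r = 1) = (7/8)(1/7) = 1/8; P(data | r = 3) = (5/8)(3/7) = 15/56; P(data | r = 4) = (4/8)(4/7) = 2/7; P(data | r = 5) = (3/8)(5/7) = 15/56; P(data | r = 6) = (2/8)(6/7) = 3/14; P(data | r = 7) = (1/8)(7/7) = 1/8.
The prior-weighted likelihoods are 1/6 · 1/8 = 1/48, 1/6 · 15/56 = 5/112, 1/6 · 2/7 = 1/21, 1/6 · 15/56 = 5/112, 1/6 · 3/14 = 1/28, 1/6 · 1/8 = 1/48; with total 3/14.
Dividing through by the total gives posterior P(r = 1 | data) = 7/72, P(r = 3 | data) = 5/24, P(r = 4 | data) = 2/9, P(r = 5 | data) = 5/24, P(r = 6 | data) = 1/6, P(r = 7 | data) = 7/72.
Averaging over the posterior, P(red next | data) = (0)(7/72) + (1/3)(5/24) + (1/2)(2/9) + (2/3)(5/24) + (5/6)(1/6) + (1)(7/72) = 5/9.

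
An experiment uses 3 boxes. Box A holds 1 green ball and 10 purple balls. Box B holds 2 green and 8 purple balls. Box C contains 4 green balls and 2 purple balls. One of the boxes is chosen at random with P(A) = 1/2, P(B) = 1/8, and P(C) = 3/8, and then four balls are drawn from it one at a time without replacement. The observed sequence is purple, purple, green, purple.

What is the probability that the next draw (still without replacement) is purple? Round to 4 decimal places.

0.9553

Compute the likelihood of the observed sequence for each case: P(data | box A) = (10/11)(9/10)(1/9)(8/8) = 1/11; P(data | box B) = (8/10)(7/9)(2/8)(6/7) = 2/15; P(data | box C) = (2/6)(1/5)(4/4)(0/3) = 0.
The prior-weighted likelihoods are 1/2 · 1/11 = 1/22, 1/8 · 2/15 = 1/60, 3/8 · 0 = 0; summing to 41/660.
The posterior is then P(box A | data) = 30/41, P(box B | data) = 11/41, P(box C | data) = 0.
The predictive probability is P(purple next | data) = (1)(30/41) + (5/6)(11/41) = 235/246.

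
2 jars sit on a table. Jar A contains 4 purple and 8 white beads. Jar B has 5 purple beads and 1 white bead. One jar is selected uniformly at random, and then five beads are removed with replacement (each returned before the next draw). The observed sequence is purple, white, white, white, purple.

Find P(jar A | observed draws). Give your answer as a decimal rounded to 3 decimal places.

The likelihood of the observed sequence under each hypothesis: P(data | jar A) = (4/12)(8/12)(8/12)(8/12)(4/12) = 0.032922; P(data | jar B) = (5/6)(1/6)(1/6)(1/6)(5/6) = 0.003215.
The prior-weighted likelihoods are 1/2 · 0.032922 = 0.016461, 1/2 · 0.003215 = 0.0016075; summing to 0.018068.
By Bayes' rule, P(jar A | data) = (0.016461) / (0.018068) = 0.91103.

0.911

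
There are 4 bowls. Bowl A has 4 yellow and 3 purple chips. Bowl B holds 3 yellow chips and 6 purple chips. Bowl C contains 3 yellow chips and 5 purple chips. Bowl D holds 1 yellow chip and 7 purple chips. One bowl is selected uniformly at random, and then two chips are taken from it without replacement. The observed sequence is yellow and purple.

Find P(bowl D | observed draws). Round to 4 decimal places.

Under each hypothesis, the probability of the observed sequence is: P(data | bowl A) = (4/7)(3/6) = 2/7; P(data | bowl B) = (3/9)(6/8) = 1/4; P(data | bowl C) = (3/8)(5/7) = 15/56; P(data | bowl D) = (1/8)(7/7) = 1/8.
The prior-weighted likelihoods are 1/4 · 2/7 = 1/14, 1/4 · 1/4 = 1/16, 1/4 · 15/56 = 15/224, 1/4 · 1/8 = 1/32; with total 13/56.
Therefore the posterior P(bowl D | data) = (1/32) / (13/56) = 7/52.

0.1346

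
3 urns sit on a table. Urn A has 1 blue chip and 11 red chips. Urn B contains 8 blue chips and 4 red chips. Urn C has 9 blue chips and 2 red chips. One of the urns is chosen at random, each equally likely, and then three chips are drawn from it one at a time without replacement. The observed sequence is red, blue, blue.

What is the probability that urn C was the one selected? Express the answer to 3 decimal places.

0.462

The likelihood of the observed sequence under each hypothesis: P(data | urn A) = (11/12)(1/11)(0/10) = 0; P(data | urn B) = (4/12)(8/11)(7/10) = 28/165; P(data | urn C) = (2/11)(9/10)(8/9) = 8/55.
The prior-weighted likelihoods are 1/3 · 0 = 0, 1/3 · 28/165 = 28/495, 1/3 · 8/55 = 8/165; with total 52/495.
So P(urn C | data) = (8/165) / (52/495) = 6/13.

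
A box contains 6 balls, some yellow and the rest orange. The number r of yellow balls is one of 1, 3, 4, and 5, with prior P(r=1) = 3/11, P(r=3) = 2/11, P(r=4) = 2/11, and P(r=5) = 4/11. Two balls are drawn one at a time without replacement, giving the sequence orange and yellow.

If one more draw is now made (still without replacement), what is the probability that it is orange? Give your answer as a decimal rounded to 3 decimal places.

0.406

The likelihood of the observed sequence under each hypothesis: P(data | r = 1) = (5/6)(1/5) = 1/6; P(data | r = 3) = (3/6)(3/5) = 3/10; P(data | r = 4) = (2/6)(4/5) = 4/15; P(data | r = 5) = (1/6)(5/5) = 1/6.
Weighting by the prior gives 3/11 · 1/6 = 1/22, 2/11 · 3/10 = 3/55, 2/11 · 4/15 = 8/165, 4/11 · 1/6 = 2/33; these sum to 23/110.
Normalising, the posterior is P(r = 1 | data) = 5/23, P(r = 3 | data) = 6/23, P(r = 4 | data) = 16/69, P(r = 5 | data) = 20/69.
So P(orange next | data) = Σ P(orange next | H) P(H | data) = (1)(5/23) + (1/2)(6/23) + (1/4)(16/69) + (0)(20/69) = 28/69.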